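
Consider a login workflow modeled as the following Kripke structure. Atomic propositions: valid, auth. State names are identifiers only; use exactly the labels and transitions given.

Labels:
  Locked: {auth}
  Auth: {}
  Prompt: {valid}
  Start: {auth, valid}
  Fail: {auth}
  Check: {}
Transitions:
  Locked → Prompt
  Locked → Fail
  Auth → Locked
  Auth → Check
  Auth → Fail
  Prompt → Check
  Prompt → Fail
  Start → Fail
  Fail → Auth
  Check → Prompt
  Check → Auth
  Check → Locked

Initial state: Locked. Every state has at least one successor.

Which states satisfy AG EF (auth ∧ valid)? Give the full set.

States satisfying EF (auth ∧ valid): {Start}.
States satisfying AG EF (auth ∧ valid): ∅.

none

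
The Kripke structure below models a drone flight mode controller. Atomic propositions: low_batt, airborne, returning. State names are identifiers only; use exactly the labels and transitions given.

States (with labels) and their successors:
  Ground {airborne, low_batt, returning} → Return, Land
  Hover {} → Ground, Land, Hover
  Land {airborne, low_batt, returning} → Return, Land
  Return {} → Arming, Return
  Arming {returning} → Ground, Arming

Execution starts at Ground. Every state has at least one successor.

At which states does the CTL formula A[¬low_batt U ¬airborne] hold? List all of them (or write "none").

States satisfying ¬low_batt: {Hover, Return, Arming}.
States satisfying ¬airborne: {Hover, Return, Arming}.
States satisfying A[¬low_batt U ¬airborne]: {Hover, Return, Arming}.

{Hover, Return, Arming}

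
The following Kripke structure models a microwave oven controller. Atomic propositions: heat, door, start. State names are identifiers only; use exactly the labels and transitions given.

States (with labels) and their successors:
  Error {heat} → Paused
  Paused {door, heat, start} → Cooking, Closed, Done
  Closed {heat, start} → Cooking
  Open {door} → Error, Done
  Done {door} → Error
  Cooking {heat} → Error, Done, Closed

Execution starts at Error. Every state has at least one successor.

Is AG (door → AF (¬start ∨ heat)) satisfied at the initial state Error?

States satisfying door → AF (¬start ∨ heat): {Error, Paused, Closed, Open, Done, Cooking}.
States satisfying AG (door → AF (¬start ∨ heat)): {Error, Paused, Closed, Open, Done, Cooking}.
Every state reachable from Error satisfies door → AF (¬start ∨ heat).
Error ∈ Sat(AG (door → AF (¬start ∨ heat))).

Satisfied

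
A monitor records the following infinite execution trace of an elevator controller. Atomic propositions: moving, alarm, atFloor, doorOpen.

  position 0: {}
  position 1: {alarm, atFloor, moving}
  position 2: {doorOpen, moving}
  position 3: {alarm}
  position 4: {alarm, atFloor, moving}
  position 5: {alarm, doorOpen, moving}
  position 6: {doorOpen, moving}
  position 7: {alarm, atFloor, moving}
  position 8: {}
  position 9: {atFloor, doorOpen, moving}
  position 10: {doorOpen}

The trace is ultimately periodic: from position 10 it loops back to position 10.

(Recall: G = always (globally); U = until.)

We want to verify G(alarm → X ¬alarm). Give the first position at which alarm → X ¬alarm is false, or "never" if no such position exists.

Check alarm → X ¬alarm at each position in order: 0 ✓, 1 ✓, 2 ✓.
At position 3 the labels are {alarm} and the next position 4 has {alarm, atFloor, moving}, so alarm → X ¬alarm is false there. This is the first violation.

3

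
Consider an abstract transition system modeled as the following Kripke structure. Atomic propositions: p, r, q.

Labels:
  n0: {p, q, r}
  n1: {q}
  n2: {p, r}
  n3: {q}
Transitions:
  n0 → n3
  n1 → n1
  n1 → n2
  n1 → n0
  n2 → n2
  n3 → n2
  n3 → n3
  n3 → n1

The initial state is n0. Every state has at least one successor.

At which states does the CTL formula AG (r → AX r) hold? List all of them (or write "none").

States satisfying r → AX r: {n1, n2, n3}.
States satisfying AG (r → AX r): {n2}.

{n2}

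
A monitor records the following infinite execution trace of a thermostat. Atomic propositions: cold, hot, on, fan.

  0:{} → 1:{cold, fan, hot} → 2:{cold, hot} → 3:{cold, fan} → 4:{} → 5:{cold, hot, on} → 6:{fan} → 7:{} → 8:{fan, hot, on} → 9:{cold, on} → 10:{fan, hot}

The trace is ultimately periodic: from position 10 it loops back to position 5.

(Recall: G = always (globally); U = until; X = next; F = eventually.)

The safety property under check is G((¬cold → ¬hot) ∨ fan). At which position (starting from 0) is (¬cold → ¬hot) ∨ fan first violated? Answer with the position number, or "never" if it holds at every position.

(¬cold → ¬hot) ∨ fan holds at every position 0..10, and those are all the positions the trace ever visits, so the invariant G((¬cold → ¬hot) ∨ fan) is never violated.

never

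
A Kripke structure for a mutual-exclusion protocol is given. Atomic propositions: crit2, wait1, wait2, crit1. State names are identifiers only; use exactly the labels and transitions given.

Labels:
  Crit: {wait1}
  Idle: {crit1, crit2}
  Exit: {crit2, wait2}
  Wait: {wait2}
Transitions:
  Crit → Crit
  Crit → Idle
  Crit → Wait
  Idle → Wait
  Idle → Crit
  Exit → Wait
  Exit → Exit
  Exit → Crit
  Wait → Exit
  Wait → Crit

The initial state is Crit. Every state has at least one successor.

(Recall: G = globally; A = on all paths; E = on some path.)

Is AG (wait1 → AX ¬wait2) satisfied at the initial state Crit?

States satisfying wait1 → AX ¬wait2: {Idle, Exit, Wait}.
States satisfying AG (wait1 → AX ¬wait2): ∅.
Crit is reachable from Crit and violates wait1 → AX ¬wait2, so AG fails at Crit.
Crit ∉ Sat(AG (wait1 → AX ¬wait2)).

No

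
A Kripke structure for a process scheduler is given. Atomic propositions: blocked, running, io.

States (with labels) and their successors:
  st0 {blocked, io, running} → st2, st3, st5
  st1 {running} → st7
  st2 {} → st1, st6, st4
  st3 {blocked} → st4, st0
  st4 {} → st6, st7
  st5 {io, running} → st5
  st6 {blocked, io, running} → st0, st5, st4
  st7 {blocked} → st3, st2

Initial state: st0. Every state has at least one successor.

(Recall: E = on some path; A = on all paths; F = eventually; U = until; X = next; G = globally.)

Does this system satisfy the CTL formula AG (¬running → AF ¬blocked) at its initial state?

States satisfying ¬running → AF ¬blocked: {st0, st1, st2, st4, st5, st6}.
States satisfying AG (¬running → AF ¬blocked): {st5}.
st3 is reachable from st0 and violates ¬running → AF ¬blocked, so AG fails at st0.
st0 ∉ Sat(AG (¬running → AF ¬blocked)).

Violated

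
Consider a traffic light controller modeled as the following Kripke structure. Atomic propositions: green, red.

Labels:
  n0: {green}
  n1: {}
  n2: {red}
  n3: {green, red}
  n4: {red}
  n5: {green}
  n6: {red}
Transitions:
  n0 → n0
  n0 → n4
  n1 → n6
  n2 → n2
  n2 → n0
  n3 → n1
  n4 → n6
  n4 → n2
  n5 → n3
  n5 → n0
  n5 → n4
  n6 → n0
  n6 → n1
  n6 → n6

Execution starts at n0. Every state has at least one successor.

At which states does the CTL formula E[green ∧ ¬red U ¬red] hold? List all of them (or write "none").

{n0, n1, n5}

States satisfying green ∧ ¬red: {n0, n5}.
States satisfying ¬red: {n0, n1, n5}.
States satisfying E[green ∧ ¬red U ¬red]: {n0, n1, n5}.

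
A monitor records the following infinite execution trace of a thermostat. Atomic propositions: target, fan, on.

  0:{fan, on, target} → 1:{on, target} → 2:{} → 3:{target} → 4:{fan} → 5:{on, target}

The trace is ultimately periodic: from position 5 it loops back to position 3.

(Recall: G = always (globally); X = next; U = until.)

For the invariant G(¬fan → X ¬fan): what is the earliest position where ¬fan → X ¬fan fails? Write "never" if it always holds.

3

Check ¬fan → X ¬fan at each position in order: 0 ✓, 1 ✓, 2 ✓.
At position 3 the labels are {target} and the next position 4 has {fan}, so ¬fan → X ¬fan is false there. This is the first violation.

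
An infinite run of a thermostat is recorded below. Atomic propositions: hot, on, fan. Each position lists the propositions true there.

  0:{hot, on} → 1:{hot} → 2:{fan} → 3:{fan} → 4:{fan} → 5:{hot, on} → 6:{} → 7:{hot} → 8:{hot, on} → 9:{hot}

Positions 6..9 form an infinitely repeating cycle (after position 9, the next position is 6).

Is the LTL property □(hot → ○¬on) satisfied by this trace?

hot → ○¬on must hold at every position from 0 onward. It fails at position 7, so □(hot → ○¬on) is false.
Positions where hot holds: 0, 1, 5, 7, 8, 9.
Check ○¬on at each: 0→ok, 1→ok, 5→ok, 7→fails, 8→ok, 9→ok.

Violated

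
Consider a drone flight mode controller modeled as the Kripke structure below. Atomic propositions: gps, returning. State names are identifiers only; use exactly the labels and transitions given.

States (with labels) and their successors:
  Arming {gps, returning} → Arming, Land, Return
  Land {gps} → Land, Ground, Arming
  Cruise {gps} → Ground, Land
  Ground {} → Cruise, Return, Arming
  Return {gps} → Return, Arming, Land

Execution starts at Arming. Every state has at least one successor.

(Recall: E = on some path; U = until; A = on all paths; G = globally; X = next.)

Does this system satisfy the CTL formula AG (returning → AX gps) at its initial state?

States satisfying returning → AX gps: {Arming, Land, Cruise, Ground, Return}.
States satisfying AG (returning → AX gps): {Arming, Land, Cruise, Ground, Return}.
Every state reachable from Arming satisfies returning → AX gps.
Arming ∈ Sat(AG (returning → AX gps)).

Holds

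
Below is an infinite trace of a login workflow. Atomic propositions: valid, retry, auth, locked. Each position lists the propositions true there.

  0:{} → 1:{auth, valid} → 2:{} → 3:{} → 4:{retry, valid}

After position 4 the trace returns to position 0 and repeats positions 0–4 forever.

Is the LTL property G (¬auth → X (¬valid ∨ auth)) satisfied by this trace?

Does not hold

¬auth → X (¬valid ∨ auth) must hold at every position from 0 onward. It fails at position 3, so G (¬auth → X (¬valid ∨ auth)) is false.
Positions where ¬auth holds: 0, 2, 3, 4.
Check X (¬valid ∨ auth) at each: 0→ok, 2→ok, 3→fails, 4→ok.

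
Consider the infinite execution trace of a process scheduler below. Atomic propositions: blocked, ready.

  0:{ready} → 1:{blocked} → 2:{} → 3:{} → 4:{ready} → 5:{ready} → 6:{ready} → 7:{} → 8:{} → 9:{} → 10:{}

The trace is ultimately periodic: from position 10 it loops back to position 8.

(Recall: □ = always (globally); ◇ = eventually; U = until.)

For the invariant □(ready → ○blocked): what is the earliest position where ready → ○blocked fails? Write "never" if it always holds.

Check ready → ○blocked at each position in order: 0 ✓, 1 ✓, 2 ✓, 3 ✓.
At position 4 the labels are {ready} and the next position 5 has {ready}, so ready → ○blocked is false there. This is the first violation.

4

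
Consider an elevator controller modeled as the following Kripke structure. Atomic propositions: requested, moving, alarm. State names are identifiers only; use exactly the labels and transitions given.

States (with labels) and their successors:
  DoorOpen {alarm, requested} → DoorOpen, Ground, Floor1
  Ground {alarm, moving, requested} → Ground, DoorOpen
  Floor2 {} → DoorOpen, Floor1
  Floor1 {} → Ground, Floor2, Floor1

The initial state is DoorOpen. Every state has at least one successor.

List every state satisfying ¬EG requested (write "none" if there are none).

States satisfying requested: {DoorOpen, Ground}.
States satisfying EG requested: {DoorOpen, Ground}.
States satisfying ¬EG requested: {Floor2, Floor1}.

{Floor2, Floor1}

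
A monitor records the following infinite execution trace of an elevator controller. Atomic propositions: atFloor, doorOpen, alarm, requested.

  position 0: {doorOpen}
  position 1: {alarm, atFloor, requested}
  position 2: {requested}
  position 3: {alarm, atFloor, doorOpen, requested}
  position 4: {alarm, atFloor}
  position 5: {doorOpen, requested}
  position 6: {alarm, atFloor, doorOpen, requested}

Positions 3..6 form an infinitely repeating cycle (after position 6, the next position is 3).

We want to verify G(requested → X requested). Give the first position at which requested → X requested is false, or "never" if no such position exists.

3

Check requested → X requested at each position in order: 0 ✓, 1 ✓, 2 ✓.
At position 3 the labels are {alarm, atFloor, doorOpen, requested} and the next position 4 has {alarm, atFloor}, so requested → X requested is false there. This is the first violation.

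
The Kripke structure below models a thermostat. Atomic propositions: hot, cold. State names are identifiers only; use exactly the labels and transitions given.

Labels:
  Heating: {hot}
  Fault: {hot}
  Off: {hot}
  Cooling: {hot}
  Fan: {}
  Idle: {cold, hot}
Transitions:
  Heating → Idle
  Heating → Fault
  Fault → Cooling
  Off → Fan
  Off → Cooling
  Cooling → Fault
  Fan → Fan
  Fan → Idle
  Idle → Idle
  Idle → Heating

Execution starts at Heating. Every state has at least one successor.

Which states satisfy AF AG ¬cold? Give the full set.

States satisfying AG ¬cold: {Fault, Cooling}.
States satisfying AF AG ¬cold: {Fault, Cooling}.

{Fault, Cooling}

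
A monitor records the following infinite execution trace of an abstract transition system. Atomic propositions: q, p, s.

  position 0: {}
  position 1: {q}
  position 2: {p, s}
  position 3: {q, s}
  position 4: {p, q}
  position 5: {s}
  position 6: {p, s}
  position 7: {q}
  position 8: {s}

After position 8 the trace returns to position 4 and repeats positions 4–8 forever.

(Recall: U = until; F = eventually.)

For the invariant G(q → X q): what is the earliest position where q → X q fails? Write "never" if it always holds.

1

Check q → X q at each position in order: 0 ✓.
At position 1 the labels are {q} and the next position 2 has {p, s}, so q → X q is false there. This is the first violation.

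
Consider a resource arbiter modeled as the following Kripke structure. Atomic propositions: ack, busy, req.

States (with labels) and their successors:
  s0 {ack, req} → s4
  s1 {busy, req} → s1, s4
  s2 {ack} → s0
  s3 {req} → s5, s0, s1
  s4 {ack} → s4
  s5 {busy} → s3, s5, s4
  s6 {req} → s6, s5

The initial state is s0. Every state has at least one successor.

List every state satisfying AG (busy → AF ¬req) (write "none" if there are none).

{s0, s2, s4}

States satisfying busy → AF ¬req: {s0, s2, s3, s4, s5, s6}.
States satisfying AG (busy → AF ¬req): {s0, s2, s4}.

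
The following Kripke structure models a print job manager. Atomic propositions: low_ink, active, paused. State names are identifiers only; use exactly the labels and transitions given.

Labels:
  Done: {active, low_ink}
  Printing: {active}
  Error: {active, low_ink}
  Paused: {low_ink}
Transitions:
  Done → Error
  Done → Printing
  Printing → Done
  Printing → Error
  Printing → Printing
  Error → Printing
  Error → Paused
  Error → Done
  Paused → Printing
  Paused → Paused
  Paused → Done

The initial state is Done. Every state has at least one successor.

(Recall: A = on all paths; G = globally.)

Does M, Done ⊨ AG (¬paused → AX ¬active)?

States satisfying ¬paused → AX ¬active: ∅.
States satisfying AG (¬paused → AX ¬active): ∅.
Done is reachable from Done and violates ¬paused → AX ¬active, so AG fails at Done.
Done ∉ Sat(AG (¬paused → AX ¬active)).

Does not hold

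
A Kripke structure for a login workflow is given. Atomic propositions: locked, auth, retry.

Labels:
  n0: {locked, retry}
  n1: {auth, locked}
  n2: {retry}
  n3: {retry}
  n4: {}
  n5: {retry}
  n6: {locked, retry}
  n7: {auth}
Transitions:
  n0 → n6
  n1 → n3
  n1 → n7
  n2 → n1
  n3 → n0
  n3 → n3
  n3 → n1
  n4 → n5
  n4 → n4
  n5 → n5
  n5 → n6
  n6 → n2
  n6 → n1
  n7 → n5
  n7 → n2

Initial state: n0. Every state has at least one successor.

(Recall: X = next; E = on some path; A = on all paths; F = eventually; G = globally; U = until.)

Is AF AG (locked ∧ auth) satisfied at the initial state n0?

Does not hold

States satisfying AG (locked ∧ auth): ∅.
States satisfying AF AG (locked ∧ auth): ∅.
There is a path from n0 along which AG (locked ∧ auth) never holds.
n0 ∉ Sat(AF AG (locked ∧ auth)).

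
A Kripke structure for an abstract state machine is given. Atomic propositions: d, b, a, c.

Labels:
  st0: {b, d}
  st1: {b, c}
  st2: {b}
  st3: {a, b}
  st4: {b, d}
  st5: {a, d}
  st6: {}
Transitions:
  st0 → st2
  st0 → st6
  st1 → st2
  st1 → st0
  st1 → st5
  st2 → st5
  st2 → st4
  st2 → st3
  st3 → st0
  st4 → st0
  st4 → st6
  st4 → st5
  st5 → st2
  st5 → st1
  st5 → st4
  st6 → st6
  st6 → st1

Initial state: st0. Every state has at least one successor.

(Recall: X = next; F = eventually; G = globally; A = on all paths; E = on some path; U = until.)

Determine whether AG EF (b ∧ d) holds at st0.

States satisfying EF (b ∧ d): {st0, st1, st2, st3, st4, st5, st6}.
States satisfying AG EF (b ∧ d): {st0, st1, st2, st3, st4, st5, st6}.
Every state reachable from st0 satisfies EF (b ∧ d).
st0 ∈ Sat(AG EF (b ∧ d)).

Yes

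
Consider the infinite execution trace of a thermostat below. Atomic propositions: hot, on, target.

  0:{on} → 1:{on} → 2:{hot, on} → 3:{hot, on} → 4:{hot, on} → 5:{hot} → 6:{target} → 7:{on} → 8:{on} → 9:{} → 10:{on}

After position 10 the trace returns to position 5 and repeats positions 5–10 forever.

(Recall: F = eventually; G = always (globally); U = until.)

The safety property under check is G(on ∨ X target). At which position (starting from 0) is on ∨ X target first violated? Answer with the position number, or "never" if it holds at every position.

Check on ∨ X target at each position in order: 0 ✓, 1 ✓, 2 ✓, 3 ✓, 4 ✓, 5 ✓.
At position 6 the labels are {target} and the next position 7 has {on}, so on ∨ X target is false there. This is the first violation.

6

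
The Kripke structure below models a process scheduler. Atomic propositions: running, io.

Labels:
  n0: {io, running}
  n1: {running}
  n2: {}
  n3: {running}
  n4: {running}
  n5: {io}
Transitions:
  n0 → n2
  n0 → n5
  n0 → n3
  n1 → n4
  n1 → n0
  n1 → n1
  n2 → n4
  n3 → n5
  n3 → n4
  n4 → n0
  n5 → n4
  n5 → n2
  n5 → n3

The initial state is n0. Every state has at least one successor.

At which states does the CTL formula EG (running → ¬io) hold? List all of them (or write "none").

{n1, n3, n5}

States satisfying running → ¬io: {n1, n2, n3, n4, n5}.
States satisfying EG (running → ¬io): {n1, n3, n5}.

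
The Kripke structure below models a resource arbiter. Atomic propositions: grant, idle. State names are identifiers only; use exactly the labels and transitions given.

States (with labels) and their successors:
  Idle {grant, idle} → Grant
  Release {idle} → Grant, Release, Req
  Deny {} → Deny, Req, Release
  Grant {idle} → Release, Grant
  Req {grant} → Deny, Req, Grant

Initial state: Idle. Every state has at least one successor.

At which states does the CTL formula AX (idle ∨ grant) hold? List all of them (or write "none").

States satisfying idle ∨ grant: {Idle, Release, Grant, Req}.
States satisfying AX (idle ∨ grant): {Idle, Release, Grant}.

{Idle, Release, Grant}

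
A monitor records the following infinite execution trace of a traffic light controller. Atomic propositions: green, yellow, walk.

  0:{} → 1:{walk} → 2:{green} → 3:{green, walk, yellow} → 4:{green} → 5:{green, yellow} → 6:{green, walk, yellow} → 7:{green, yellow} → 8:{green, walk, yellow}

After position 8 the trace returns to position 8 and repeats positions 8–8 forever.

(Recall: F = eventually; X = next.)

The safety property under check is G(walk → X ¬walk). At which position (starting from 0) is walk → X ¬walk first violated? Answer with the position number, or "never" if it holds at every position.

8

Check walk → X ¬walk at each position in order: 0 ✓, 1 ✓, 2 ✓, 3 ✓, 4 ✓, 5 ✓, 6 ✓, 7 ✓.
At position 8 the labels are {green, walk, yellow} and the next position 8 has {green, walk, yellow}, so walk → X ¬walk is false there. This is the first violation.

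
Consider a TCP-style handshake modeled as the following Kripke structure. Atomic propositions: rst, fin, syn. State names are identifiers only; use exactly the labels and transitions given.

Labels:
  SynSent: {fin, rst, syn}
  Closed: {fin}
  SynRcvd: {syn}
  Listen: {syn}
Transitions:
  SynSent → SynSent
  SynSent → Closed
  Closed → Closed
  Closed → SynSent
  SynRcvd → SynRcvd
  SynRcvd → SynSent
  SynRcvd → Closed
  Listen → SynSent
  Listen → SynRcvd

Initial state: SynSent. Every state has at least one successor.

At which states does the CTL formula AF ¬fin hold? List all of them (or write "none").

States satisfying ¬fin: {SynRcvd, Listen}.
States satisfying AF ¬fin: {SynRcvd, Listen}.

{SynRcvd, Listen}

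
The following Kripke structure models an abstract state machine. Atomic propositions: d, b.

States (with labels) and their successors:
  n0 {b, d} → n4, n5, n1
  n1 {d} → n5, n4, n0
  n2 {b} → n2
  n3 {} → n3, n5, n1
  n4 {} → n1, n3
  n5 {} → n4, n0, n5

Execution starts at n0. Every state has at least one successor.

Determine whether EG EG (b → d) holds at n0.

States satisfying EG (b → d): {n0, n1, n3, n4, n5}.
States satisfying EG EG (b → d): {n0, n1, n3, n4, n5}.
n0 ∈ Sat(EG EG (b → d)).

Satisfied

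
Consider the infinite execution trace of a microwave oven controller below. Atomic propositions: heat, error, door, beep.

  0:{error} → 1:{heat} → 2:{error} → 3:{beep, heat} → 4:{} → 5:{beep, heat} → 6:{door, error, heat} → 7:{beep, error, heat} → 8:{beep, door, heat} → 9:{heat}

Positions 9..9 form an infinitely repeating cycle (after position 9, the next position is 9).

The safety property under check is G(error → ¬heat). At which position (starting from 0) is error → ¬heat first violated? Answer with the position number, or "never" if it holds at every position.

6

Check error → ¬heat at each position in order: 0 ✓, 1 ✓, 2 ✓, 3 ✓, 4 ✓, 5 ✓.
At position 6 the labels are {door, error, heat}, so error → ¬heat is false there. This is the first violation.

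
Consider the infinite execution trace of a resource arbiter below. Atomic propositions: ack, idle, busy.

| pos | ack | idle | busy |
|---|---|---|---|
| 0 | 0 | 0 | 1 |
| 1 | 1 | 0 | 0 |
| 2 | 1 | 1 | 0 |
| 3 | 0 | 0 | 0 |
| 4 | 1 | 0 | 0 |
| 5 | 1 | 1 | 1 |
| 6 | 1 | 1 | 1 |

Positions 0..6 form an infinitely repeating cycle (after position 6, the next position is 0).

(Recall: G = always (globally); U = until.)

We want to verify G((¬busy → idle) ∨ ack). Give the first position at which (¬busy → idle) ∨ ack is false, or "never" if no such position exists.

3

Check (¬busy → idle) ∨ ack at each position in order: 0 ✓, 1 ✓, 2 ✓.
At position 3 the labels are {}, so (¬busy → idle) ∨ ack is false there. This is the first violation.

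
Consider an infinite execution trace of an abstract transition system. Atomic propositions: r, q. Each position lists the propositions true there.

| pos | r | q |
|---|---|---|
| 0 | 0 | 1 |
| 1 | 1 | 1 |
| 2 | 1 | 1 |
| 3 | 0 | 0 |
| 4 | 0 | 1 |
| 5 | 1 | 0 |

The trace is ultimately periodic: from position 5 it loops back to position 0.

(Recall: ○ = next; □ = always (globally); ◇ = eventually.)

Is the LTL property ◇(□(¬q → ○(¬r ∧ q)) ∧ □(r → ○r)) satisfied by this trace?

□(¬q → ○(¬r ∧ q)) ∧ □(r → ○r) is false at every position 0..5, so it never becomes true and ◇(□(¬q → ○(¬r ∧ q)) ∧ □(r → ○r)) fails.

Violated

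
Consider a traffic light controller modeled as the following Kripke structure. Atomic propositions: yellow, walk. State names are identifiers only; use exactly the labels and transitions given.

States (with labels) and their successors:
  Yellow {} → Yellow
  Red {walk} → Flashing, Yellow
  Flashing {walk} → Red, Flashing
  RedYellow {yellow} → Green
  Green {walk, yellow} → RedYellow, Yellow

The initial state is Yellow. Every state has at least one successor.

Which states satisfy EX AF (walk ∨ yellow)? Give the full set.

States satisfying AF (walk ∨ yellow): {Red, Flashing, RedYellow, Green}.
States satisfying EX AF (walk ∨ yellow): {Red, Flashing, RedYellow, Green}.

{Red, Flashing, RedYellow, Green}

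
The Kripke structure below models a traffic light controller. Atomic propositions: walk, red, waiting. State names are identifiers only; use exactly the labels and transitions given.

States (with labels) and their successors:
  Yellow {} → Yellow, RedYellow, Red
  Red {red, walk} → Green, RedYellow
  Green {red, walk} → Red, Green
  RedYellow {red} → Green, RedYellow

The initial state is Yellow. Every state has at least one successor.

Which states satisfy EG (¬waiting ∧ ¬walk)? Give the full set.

{Yellow, RedYellow}

States satisfying ¬waiting ∧ ¬walk: {Yellow, RedYellow}.
States satisfying EG (¬waiting ∧ ¬walk): {Yellow, RedYellow}.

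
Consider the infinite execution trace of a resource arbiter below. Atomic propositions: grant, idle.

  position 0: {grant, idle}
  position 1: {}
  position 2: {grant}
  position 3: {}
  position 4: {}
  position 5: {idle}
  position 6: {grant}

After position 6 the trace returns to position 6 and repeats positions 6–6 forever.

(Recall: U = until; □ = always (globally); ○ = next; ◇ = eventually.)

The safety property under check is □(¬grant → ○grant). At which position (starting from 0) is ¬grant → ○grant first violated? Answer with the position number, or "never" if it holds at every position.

3

Check ¬grant → ○grant at each position in order: 0 ✓, 1 ✓, 2 ✓.
At position 3 the labels are {} and the next position 4 has {}, so ¬grant → ○grant is false there. This is the first violation.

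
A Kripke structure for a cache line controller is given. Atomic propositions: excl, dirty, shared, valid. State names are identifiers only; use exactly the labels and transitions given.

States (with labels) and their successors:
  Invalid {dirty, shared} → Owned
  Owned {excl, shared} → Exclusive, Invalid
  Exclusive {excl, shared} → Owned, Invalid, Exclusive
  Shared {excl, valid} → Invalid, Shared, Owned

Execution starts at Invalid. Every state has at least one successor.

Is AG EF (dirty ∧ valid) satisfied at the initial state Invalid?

Violated

States satisfying EF (dirty ∧ valid): ∅.
States satisfying AG EF (dirty ∧ valid): ∅.
Exclusive is reachable from Invalid and violates EF (dirty ∧ valid), so AG fails at Invalid.
Invalid ∉ Sat(AG EF (dirty ∧ valid)).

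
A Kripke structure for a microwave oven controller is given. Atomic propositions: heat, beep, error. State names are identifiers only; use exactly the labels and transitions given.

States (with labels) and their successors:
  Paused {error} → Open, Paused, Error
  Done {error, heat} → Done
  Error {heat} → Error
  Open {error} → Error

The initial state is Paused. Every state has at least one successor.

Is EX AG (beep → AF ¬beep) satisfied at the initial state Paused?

Satisfied

States satisfying AG (beep → AF ¬beep): {Paused, Done, Error, Open}.
States satisfying EX AG (beep → AF ¬beep): {Paused, Done, Error, Open}.
Paused ∈ Sat(EX AG (beep → AF ¬beep)).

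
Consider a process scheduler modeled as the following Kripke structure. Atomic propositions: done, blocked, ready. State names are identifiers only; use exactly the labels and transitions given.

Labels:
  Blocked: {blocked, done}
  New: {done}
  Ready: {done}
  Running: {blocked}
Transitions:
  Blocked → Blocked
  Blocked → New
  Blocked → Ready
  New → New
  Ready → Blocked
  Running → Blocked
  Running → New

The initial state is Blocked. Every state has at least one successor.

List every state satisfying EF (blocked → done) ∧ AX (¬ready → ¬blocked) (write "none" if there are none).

{New}

States satisfying blocked → done: {Blocked, New, Ready}.
States satisfying EF (blocked → done): {Blocked, New, Ready, Running}.
States satisfying ¬ready → ¬blocked: {New, Ready}.
States satisfying AX (¬ready → ¬blocked): {New}.
States satisfying EF (blocked → done) ∧ AX (¬ready → ¬blocked): {New}.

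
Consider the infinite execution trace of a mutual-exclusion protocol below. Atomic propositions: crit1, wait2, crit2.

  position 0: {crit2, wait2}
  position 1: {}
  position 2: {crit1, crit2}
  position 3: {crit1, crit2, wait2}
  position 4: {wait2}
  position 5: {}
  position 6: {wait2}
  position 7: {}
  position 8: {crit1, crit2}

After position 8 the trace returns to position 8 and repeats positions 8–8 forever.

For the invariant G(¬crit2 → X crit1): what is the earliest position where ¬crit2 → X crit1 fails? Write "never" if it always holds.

4

Check ¬crit2 → X crit1 at each position in order: 0 ✓, 1 ✓, 2 ✓, 3 ✓.
At position 4 the labels are {wait2} and the next position 5 has {}, so ¬crit2 → X crit1 is false there. This is the first violation.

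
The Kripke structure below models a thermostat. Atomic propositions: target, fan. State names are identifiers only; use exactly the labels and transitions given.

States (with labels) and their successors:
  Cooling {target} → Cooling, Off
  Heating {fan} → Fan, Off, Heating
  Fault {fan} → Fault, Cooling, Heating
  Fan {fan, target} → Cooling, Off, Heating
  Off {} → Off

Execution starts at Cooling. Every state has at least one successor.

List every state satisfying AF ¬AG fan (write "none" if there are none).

{Cooling, Heating, Fault, Fan, Off}

States satisfying ¬AG fan: {Cooling, Heating, Fault, Fan, Off}.
States satisfying AF ¬AG fan: {Cooling, Heating, Fault, Fan, Off}.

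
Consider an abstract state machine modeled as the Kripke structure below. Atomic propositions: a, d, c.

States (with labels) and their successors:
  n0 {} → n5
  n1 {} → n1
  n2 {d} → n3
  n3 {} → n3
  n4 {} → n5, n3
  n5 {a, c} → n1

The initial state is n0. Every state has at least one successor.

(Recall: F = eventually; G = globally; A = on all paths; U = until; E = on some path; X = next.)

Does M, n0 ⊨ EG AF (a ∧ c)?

Does not hold

States satisfying AF (a ∧ c): {n0, n5}.
States satisfying EG AF (a ∧ c): ∅.
No suitable path/successor from n0 witnesses the formula.
n0 ∉ Sat(EG AF (a ∧ c)).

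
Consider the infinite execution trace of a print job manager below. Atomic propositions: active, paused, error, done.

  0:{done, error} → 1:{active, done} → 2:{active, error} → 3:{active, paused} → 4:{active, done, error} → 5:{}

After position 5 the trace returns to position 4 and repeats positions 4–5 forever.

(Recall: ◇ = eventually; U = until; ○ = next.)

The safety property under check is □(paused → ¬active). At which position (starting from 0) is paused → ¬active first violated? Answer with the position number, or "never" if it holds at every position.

Check paused → ¬active at each position in order: 0 ✓, 1 ✓, 2 ✓.
At position 3 the labels are {active, paused}, so paused → ¬active is false there. This is the first violation.

3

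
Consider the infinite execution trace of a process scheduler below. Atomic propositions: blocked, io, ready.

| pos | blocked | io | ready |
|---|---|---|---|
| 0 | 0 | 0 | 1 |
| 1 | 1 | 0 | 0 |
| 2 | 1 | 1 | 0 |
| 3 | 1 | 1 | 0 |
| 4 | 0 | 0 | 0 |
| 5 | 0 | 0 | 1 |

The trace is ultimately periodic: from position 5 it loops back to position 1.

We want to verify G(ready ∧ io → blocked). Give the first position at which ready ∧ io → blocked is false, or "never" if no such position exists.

never

ready ∧ io → blocked holds at every position 0..5, and those are all the positions the trace ever visits, so the invariant G(ready ∧ io → blocked) is never violated.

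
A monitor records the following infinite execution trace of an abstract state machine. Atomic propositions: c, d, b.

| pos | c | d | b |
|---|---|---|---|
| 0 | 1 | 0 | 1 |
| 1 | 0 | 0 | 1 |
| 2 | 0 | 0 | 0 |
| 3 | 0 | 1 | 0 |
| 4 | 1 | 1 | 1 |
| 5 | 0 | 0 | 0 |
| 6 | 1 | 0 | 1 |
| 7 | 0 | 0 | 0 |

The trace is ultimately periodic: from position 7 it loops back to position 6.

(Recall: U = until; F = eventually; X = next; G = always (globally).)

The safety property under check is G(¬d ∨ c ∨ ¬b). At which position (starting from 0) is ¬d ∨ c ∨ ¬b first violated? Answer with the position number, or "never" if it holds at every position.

never

¬d ∨ c ∨ ¬b holds at every position 0..7, and those are all the positions the trace ever visits, so the invariant G(¬d ∨ c ∨ ¬b) is never violated.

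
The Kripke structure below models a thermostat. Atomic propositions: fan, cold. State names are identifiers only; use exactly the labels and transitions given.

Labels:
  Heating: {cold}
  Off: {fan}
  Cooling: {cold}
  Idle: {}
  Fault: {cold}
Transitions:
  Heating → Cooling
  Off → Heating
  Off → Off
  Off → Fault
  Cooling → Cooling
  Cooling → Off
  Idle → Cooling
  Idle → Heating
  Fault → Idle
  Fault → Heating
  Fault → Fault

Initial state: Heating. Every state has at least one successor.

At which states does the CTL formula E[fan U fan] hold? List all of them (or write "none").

States satisfying fan: {Off}.
States satisfying E[fan U fan]: {Off}.

{Off}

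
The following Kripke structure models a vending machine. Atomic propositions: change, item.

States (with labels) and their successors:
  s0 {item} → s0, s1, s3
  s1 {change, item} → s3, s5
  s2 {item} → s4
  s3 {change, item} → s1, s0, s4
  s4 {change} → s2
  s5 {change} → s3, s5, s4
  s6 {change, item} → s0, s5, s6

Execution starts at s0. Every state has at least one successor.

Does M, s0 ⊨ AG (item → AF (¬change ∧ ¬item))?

States satisfying item → AF (¬change ∧ ¬item): {s4, s5}.
States satisfying AG (item → AF (¬change ∧ ¬item)): ∅.
s0 is reachable from s0 and violates item → AF (¬change ∧ ¬item), so AG fails at s0.
s0 ∉ Sat(AG (item → AF (¬change ∧ ¬item))).

No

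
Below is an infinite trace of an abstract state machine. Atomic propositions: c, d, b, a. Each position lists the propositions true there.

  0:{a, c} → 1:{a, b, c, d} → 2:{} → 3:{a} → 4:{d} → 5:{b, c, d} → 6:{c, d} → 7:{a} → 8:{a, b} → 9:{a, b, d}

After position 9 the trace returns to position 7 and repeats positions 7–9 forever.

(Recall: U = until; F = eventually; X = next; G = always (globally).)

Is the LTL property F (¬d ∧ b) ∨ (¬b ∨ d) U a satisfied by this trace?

¬d ∧ b holds at position 8, which is reachable from 0, so F (¬d ∧ b) holds.
Walking from position 0: a first holds at position 0, and ¬b ∨ d holds at every earlier position along the way, so (¬b ∨ d) U a holds.
At position 0: F (¬d ∧ b) is true; (¬b ∨ d) U a is true; so F (¬d ∧ b) ∨ (¬b ∨ d) U a is true.

Holds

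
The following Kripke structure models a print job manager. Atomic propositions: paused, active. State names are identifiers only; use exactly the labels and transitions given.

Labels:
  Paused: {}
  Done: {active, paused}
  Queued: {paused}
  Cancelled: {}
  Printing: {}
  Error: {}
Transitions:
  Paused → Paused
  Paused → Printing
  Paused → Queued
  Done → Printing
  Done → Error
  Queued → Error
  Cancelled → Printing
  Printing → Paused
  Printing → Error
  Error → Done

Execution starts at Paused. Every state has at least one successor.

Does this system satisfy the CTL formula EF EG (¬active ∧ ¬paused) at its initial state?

Yes

States satisfying EG (¬active ∧ ¬paused): {Paused, Cancelled, Printing}.
States satisfying EF EG (¬active ∧ ¬paused): {Paused, Done, Queued, Cancelled, Printing, Error}.
Some path from Paused reaches a state where EG (¬active ∧ ¬paused) holds.
Paused ∈ Sat(EF EG (¬active ∧ ¬paused)).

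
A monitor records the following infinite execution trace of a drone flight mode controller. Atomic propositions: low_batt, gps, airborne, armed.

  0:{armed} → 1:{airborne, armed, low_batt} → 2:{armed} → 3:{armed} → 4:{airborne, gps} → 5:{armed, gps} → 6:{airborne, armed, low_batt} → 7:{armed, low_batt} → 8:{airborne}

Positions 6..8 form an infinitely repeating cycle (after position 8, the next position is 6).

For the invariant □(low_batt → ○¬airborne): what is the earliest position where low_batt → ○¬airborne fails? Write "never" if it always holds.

Check low_batt → ○¬airborne at each position in order: 0 ✓, 1 ✓, 2 ✓, 3 ✓, 4 ✓, 5 ✓, 6 ✓.
At position 7 the labels are {armed, low_batt} and the next position 8 has {airborne}, so low_batt → ○¬airborne is false there. This is the first violation.

7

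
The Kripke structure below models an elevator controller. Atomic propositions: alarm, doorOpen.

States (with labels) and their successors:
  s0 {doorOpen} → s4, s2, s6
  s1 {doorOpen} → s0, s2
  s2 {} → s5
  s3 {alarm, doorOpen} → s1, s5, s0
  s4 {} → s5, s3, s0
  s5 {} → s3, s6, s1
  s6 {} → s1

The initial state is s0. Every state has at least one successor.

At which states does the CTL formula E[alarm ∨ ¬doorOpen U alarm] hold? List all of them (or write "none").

States satisfying alarm ∨ ¬doorOpen: {s2, s3, s4, s5, s6}.
States satisfying alarm: {s3}.
States satisfying E[alarm ∨ ¬doorOpen U alarm]: {s2, s3, s4, s5}.

{s2, s3, s4, s5}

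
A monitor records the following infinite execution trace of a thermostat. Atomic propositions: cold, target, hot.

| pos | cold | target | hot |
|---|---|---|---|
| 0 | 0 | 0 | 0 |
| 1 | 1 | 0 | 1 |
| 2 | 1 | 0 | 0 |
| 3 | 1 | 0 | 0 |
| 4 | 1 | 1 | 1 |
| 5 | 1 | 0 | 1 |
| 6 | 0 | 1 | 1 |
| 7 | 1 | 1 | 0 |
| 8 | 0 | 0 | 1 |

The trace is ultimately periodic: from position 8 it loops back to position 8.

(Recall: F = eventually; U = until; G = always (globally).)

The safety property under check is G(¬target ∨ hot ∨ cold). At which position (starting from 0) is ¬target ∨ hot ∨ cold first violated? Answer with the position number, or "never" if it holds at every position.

¬target ∨ hot ∨ cold holds at every position 0..8, and those are all the positions the trace ever visits, so the invariant G(¬target ∨ hot ∨ cold) is never violated.

never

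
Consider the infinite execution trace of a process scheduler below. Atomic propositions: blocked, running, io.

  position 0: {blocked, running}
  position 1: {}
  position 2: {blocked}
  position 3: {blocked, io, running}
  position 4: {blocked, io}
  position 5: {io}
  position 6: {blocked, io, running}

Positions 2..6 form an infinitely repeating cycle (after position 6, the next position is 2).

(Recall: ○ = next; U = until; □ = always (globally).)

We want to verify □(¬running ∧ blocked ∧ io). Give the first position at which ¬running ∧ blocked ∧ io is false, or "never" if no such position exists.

At position 0 the labels are {blocked, running}, so ¬running ∧ blocked ∧ io is false there. This is the first violation.

0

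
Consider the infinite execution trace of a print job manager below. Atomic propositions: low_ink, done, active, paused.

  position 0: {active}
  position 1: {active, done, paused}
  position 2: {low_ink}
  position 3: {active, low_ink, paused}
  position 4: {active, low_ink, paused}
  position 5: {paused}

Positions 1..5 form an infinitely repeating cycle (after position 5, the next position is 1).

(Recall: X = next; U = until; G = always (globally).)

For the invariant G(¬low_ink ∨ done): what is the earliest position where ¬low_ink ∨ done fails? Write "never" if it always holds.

Check ¬low_ink ∨ done at each position in order: 0 ✓, 1 ✓.
At position 2 the labels are {low_ink}, so ¬low_ink ∨ done is false there. This is the first violation.

2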